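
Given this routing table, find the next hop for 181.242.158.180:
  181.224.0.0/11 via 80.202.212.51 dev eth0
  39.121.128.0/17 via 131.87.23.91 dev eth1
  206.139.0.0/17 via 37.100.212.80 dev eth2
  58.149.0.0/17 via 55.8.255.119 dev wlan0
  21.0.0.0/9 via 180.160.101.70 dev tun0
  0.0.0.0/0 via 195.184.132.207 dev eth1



Longest prefix match for 181.242.158.180:
  /11 181.224.0.0: MATCH
  /17 39.121.128.0: no
  /17 206.139.0.0: no
  /17 58.149.0.0: no
  /9 21.0.0.0: no
  /0 0.0.0.0: MATCH
Selected: next-hop 80.202.212.51 via eth0 (matched /11)


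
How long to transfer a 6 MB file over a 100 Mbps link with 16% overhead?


Effective throughput = 100 * (1 - 16/100) = 84 Mbps
File size in Mb = 6 * 8 = 48 Mb
Time = 48 / 84
Time = 0.5714 seconds


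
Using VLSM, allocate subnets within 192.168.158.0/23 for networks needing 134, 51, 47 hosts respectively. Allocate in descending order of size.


134 hosts -> /24 (254 usable): 192.168.158.0/24
51 hosts -> /26 (62 usable): 192.168.159.0/26
47 hosts -> /26 (62 usable): 192.168.159.64/26
Allocation: 192.168.158.0/24 (134 hosts, 254 usable); 192.168.159.0/26 (51 hosts, 62 usable); 192.168.159.64/26 (47 hosts, 62 usable)


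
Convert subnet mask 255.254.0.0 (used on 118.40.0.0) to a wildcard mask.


Subnet mask: 255.254.0.0
Wildcard = 255.255.255.255 - subnet mask
255 - 255 = 0
255 - 254 = 1
255 - 0 = 255
255 - 0 = 255
Wildcard: 0.1.255.255


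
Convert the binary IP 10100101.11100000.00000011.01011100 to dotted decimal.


10100101 = 165
11100000 = 224
00000011 = 3
01011100 = 92
IP: 165.224.3.92


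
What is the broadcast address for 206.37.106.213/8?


Network: 206.0.0.0/8
Host bits = 24
Set all host bits to 1:
Broadcast: 206.255.255.255


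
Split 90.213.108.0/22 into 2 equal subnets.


New prefix = 22 + 1 = 23
Each subnet has 512 addresses
  90.213.108.0/23
  90.213.110.0/23
Subnets: 90.213.108.0/23, 90.213.110.0/23


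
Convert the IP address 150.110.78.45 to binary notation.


150 = 10010110
110 = 01101110
78 = 01001110
45 = 00101101
Binary: 10010110.01101110.01001110.00101101


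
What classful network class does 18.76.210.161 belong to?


First octet: 18
Binary: 00010010
0xxxxxxx -> Class A (1-126)
Class A, default mask 255.0.0.0 (/8)


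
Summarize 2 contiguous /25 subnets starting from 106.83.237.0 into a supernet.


Original prefix: /25
Number of subnets: 2 = 2^1
New prefix = 25 - 1 = 24
Supernet: 106.83.237.0/24


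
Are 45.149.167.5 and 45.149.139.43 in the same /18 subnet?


Mask: 255.255.192.0
45.149.167.5 AND mask = 45.149.128.0
45.149.139.43 AND mask = 45.149.128.0
Yes, same subnet (45.149.128.0)


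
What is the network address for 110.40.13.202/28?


IP:   01101110.00101000.00001101.11001010
Mask: 11111111.11111111.11111111.11110000
AND operation:
Net:  01101110.00101000.00001101.11000000
Network: 110.40.13.192/28


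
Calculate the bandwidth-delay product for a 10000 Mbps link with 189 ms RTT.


BDP = bandwidth * RTT
= 10000 Mbps * 189 ms
= 10000 * 1e6 * 189 / 1000 bits
= 1890000000 bits
= 236250000 bytes
= 230712.8906 KB
BDP = 1890000000 bits (236250000 bytes)


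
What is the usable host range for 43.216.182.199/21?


Network: 43.216.176.0
Broadcast: 43.216.183.255
First usable = network + 1
Last usable = broadcast - 1
Range: 43.216.176.1 to 43.216.183.254


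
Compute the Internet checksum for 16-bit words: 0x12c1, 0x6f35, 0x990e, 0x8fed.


Sum all words (with carry folding):
+ 0x12c1 = 0x12c1
+ 0x6f35 = 0x81f6
+ 0x990e = 0x1b05
+ 0x8fed = 0xaaf2
One's complement: ~0xaaf2
Checksum = 0x550d


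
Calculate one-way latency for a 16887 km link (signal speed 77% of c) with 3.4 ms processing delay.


Speed = 0.77 * 3e5 km/s = 231000 km/s
Propagation delay = 16887 / 231000 = 0.0731 s = 73.1039 ms
Processing delay = 3.4 ms
Total one-way latency = 76.5039 ms


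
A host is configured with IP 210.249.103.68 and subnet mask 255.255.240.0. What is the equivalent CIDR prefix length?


Binary: 11111111.11111111.11110000.00000000
Count leading 1s
Prefix: /20


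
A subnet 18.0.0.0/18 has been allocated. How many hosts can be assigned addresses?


Host bits = 32 - 18 = 14
Total addresses = 2^14 = 16384
Usable = total - 2 (network and broadcast)
Usable hosts: 16382


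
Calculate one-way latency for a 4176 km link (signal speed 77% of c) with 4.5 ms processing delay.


Speed = 0.77 * 3e5 km/s = 231000 km/s
Propagation delay = 4176 / 231000 = 0.0181 s = 18.0779 ms
Processing delay = 4.5 ms
Total one-way latency = 22.5779 ms


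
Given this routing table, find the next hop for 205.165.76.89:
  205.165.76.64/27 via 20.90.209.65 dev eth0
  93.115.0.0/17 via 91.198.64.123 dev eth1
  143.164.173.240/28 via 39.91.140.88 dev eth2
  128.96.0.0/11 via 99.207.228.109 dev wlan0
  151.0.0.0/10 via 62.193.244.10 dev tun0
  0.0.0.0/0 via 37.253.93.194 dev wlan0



Longest prefix match for 205.165.76.89:
  /27 205.165.76.64: MATCH
  /17 93.115.0.0: no
  /28 143.164.173.240: no
  /11 128.96.0.0: no
  /10 151.0.0.0: no
  /0 0.0.0.0: MATCH
Selected: next-hop 20.90.209.65 via eth0 (matched /27)


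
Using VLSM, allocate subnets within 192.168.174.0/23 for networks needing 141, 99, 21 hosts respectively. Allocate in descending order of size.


141 hosts -> /24 (254 usable): 192.168.174.0/24
99 hosts -> /25 (126 usable): 192.168.175.0/25
21 hosts -> /27 (30 usable): 192.168.175.128/27
Allocation: 192.168.174.0/24 (141 hosts, 254 usable); 192.168.175.0/25 (99 hosts, 126 usable); 192.168.175.128/27 (21 hosts, 30 usable)


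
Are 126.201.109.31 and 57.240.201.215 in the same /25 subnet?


Mask: 255.255.255.128
126.201.109.31 AND mask = 126.201.109.0
57.240.201.215 AND mask = 57.240.201.128
No, different subnets (126.201.109.0 vs 57.240.201.128)


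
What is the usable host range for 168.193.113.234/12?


Network: 168.192.0.0
Broadcast: 168.207.255.255
First usable = network + 1
Last usable = broadcast - 1
Range: 168.192.0.1 to 168.207.255.254


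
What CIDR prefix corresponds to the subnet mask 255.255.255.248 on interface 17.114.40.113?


Binary: 11111111.11111111.11111111.11111000
Count leading 1s
Prefix: /29


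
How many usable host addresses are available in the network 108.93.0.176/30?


Host bits = 32 - 30 = 2
Total addresses = 2^2 = 4
Usable = total - 2 (network and broadcast)
Usable hosts: 2


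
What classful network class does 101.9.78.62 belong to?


First octet: 101
Binary: 01100101
0xxxxxxx -> Class A (1-126)
Class A, default mask 255.0.0.0 (/8)


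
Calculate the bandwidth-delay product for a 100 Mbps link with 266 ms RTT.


BDP = bandwidth * RTT
= 100 Mbps * 266 ms
= 100 * 1e6 * 266 / 1000 bits
= 26600000 bits
= 3325000 bytes
= 3247.0703 KB
BDP = 26600000 bits (3325000 bytes)


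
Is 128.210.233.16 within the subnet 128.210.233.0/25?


Subnet network: 128.210.233.0
Test IP AND mask: 128.210.233.0
Yes, 128.210.233.16 is in 128.210.233.0/25


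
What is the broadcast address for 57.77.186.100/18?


Network: 57.77.128.0/18
Host bits = 14
Set all host bits to 1:
Broadcast: 57.77.191.255


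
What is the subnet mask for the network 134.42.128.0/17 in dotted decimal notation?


/17 means 17 network bits, 15 host bits
Binary: 11111111111111111000000000000000
Mask: 255.255.128.0


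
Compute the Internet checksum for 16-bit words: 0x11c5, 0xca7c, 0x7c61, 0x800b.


Sum all words (with carry folding):
+ 0x11c5 = 0x11c5
+ 0xca7c = 0xdc41
+ 0x7c61 = 0x58a3
+ 0x800b = 0xd8ae
One's complement: ~0xd8ae
Checksum = 0x2751


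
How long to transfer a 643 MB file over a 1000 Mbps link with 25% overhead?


Effective throughput = 1000 * (1 - 25/100) = 750 Mbps
File size in Mb = 643 * 8 = 5144 Mb
Time = 5144 / 750
Time = 6.8587 seconds


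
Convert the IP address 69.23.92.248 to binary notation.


69 = 01000101
23 = 00010111
92 = 01011100
248 = 11111000
Binary: 01000101.00010111.01011100.11111000


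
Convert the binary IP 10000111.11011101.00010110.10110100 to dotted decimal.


10000111 = 135
11011101 = 221
00010110 = 22
10110100 = 180
IP: 135.221.22.180


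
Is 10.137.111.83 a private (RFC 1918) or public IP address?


RFC 1918 private ranges:
  10.0.0.0/8 (10.0.0.0 - 10.255.255.255)
  172.16.0.0/12 (172.16.0.0 - 172.31.255.255)
  192.168.0.0/16 (192.168.0.0 - 192.168.255.255)
Private (in 10.0.0.0/8)


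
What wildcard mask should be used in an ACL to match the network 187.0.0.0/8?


Subnet mask: 255.0.0.0
Wildcard = 255.255.255.255 - subnet mask
255 - 255 = 0
255 - 0 = 255
255 - 0 = 255
255 - 0 = 255
Wildcard: 0.255.255.255


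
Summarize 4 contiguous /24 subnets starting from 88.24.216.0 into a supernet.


Original prefix: /24
Number of subnets: 4 = 2^2
New prefix = 24 - 2 = 22
Supernet: 88.24.216.0/22


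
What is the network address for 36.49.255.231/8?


IP:   00100100.00110001.11111111.11100111
Mask: 11111111.00000000.00000000.00000000
AND operation:
Net:  00100100.00000000.00000000.00000000
Network: 36.0.0.0/8


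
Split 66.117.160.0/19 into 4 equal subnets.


New prefix = 19 + 2 = 21
Each subnet has 2048 addresses
  66.117.160.0/21
  66.117.168.0/21
  66.117.176.0/21
  66.117.184.0/21
Subnets: 66.117.160.0/21, 66.117.168.0/21, 66.117.176.0/21, 66.117.184.0/21


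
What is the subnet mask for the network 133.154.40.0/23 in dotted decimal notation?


/23 means 23 network bits, 9 host bits
Binary: 11111111111111111111111000000000
Mask: 255.255.254.0


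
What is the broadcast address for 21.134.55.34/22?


Network: 21.134.52.0/22
Host bits = 10
Set all host bits to 1:
Broadcast: 21.134.55.255


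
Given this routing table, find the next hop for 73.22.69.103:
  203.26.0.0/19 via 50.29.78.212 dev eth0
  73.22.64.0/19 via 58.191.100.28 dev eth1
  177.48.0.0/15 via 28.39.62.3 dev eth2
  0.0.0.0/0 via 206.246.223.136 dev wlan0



Longest prefix match for 73.22.69.103:
  /19 203.26.0.0: no
  /19 73.22.64.0: MATCH
  /15 177.48.0.0: no
  /0 0.0.0.0: MATCH
Selected: next-hop 58.191.100.28 via eth1 (matched /19)


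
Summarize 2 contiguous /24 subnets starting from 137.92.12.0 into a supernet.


Original prefix: /24
Number of subnets: 2 = 2^1
New prefix = 24 - 1 = 23
Supernet: 137.92.12.0/23


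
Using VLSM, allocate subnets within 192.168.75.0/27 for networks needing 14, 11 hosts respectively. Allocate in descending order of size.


14 hosts -> /28 (14 usable): 192.168.75.0/28
11 hosts -> /28 (14 usable): 192.168.75.16/28
Allocation: 192.168.75.0/28 (14 hosts, 14 usable); 192.168.75.16/28 (11 hosts, 14 usable)


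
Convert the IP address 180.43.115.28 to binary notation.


180 = 10110100
43 = 00101011
115 = 01110011
28 = 00011100
Binary: 10110100.00101011.01110011.00011100


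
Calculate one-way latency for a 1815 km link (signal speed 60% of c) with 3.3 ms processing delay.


Speed = 0.6 * 3e5 km/s = 180000 km/s
Propagation delay = 1815 / 180000 = 0.0101 s = 10.0833 ms
Processing delay = 3.3 ms
Total one-way latency = 13.3833 ms


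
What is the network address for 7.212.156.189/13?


IP:   00000111.11010100.10011100.10111101
Mask: 11111111.11111000.00000000.00000000
AND operation:
Net:  00000111.11010000.00000000.00000000
Network: 7.208.0.0/13


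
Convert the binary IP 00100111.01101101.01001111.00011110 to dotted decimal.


00100111 = 39
01101101 = 109
01001111 = 79
00011110 = 30
IP: 39.109.79.30


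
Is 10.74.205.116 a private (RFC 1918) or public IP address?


RFC 1918 private ranges:
  10.0.0.0/8 (10.0.0.0 - 10.255.255.255)
  172.16.0.0/12 (172.16.0.0 - 172.31.255.255)
  192.168.0.0/16 (192.168.0.0 - 192.168.255.255)
Private (in 10.0.0.0/8)


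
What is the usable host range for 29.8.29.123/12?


Network: 29.0.0.0
Broadcast: 29.15.255.255
First usable = network + 1
Last usable = broadcast - 1
Range: 29.0.0.1 to 29.15.255.254


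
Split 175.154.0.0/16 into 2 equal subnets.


New prefix = 16 + 1 = 17
Each subnet has 32768 addresses
  175.154.0.0/17
  175.154.128.0/17
Subnets: 175.154.0.0/17, 175.154.128.0/17


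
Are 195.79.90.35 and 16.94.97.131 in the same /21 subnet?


Mask: 255.255.248.0
195.79.90.35 AND mask = 195.79.88.0
16.94.97.131 AND mask = 16.94.96.0
No, different subnets (195.79.88.0 vs 16.94.96.0)


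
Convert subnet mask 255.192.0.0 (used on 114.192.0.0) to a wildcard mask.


Subnet mask: 255.192.0.0
Wildcard = 255.255.255.255 - subnet mask
255 - 255 = 0
255 - 192 = 63
255 - 0 = 255
255 - 0 = 255
Wildcard: 0.63.255.255


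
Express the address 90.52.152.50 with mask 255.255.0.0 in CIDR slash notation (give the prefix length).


Binary: 11111111.11111111.00000000.00000000
Count leading 1s
Prefix: /16


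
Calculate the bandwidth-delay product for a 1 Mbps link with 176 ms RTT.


BDP = bandwidth * RTT
= 1 Mbps * 176 ms
= 1 * 1e6 * 176 / 1000 bits
= 176000 bits
= 22000 bytes
= 21.4844 KB
BDP = 176000 bits (22000 bytes)


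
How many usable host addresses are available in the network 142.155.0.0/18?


Host bits = 32 - 18 = 14
Total addresses = 2^14 = 16384
Usable = total - 2 (network and broadcast)
Usable hosts: 16382


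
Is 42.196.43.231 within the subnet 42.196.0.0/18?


Subnet network: 42.196.0.0
Test IP AND mask: 42.196.0.0
Yes, 42.196.43.231 is in 42.196.0.0/18


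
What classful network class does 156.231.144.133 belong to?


First octet: 156
Binary: 10011100
10xxxxxx -> Class B (128-191)
Class B, default mask 255.255.0.0 (/16)


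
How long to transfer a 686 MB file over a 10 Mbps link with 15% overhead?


Effective throughput = 10 * (1 - 15/100) = 8.5 Mbps
File size in Mb = 686 * 8 = 5488 Mb
Time = 5488 / 8.5
Time = 645.6471 seconds


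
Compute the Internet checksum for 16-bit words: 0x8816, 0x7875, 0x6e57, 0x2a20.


Sum all words (with carry folding):
+ 0x8816 = 0x8816
+ 0x7875 = 0x008c
+ 0x6e57 = 0x6ee3
+ 0x2a20 = 0x9903
One's complement: ~0x9903
Checksum = 0x66fc


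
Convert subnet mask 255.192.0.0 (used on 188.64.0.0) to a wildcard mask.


Subnet mask: 255.192.0.0
Wildcard = 255.255.255.255 - subnet mask
255 - 255 = 0
255 - 192 = 63
255 - 0 = 255
255 - 0 = 255
Wildcard: 0.63.255.255


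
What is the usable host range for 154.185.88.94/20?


Network: 154.185.80.0
Broadcast: 154.185.95.255
First usable = network + 1
Last usable = broadcast - 1
Range: 154.185.80.1 to 154.185.95.254


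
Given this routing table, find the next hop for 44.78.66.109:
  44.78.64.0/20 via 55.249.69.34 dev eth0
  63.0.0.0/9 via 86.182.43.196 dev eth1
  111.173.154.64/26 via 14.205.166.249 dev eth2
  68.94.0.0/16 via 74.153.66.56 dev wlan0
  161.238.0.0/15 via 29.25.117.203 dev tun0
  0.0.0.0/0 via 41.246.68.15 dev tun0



Longest prefix match for 44.78.66.109:
  /20 44.78.64.0: MATCH
  /9 63.0.0.0: no
  /26 111.173.154.64: no
  /16 68.94.0.0: no
  /15 161.238.0.0: no
  /0 0.0.0.0: MATCH
Selected: next-hop 55.249.69.34 via eth0 (matched /20)


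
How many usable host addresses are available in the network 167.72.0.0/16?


Host bits = 32 - 16 = 16
Total addresses = 2^16 = 65536
Usable = total - 2 (network and broadcast)
Usable hosts: 65534


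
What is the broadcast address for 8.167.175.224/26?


Network: 8.167.175.192/26
Host bits = 6
Set all host bits to 1:
Broadcast: 8.167.175.255


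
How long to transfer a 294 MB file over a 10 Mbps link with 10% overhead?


Effective throughput = 10 * (1 - 10/100) = 9 Mbps
File size in Mb = 294 * 8 = 2352 Mb
Time = 2352 / 9
Time = 261.3333 seconds


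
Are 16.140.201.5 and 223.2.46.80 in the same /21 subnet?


Mask: 255.255.248.0
16.140.201.5 AND mask = 16.140.200.0
223.2.46.80 AND mask = 223.2.40.0
No, different subnets (16.140.200.0 vs 223.2.40.0)


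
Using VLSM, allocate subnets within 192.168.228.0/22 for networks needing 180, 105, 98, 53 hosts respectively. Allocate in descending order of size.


180 hosts -> /24 (254 usable): 192.168.228.0/24
105 hosts -> /25 (126 usable): 192.168.229.0/25
98 hosts -> /25 (126 usable): 192.168.229.128/25
53 hosts -> /26 (62 usable): 192.168.230.0/26
Allocation: 192.168.228.0/24 (180 hosts, 254 usable); 192.168.229.0/25 (105 hosts, 126 usable); 192.168.229.128/25 (98 hosts, 126 usable); 192.168.230.0/26 (53 hosts, 62 usable)


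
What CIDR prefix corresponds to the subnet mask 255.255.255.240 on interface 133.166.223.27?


Binary: 11111111.11111111.11111111.11110000
Count leading 1s
Prefix: /28


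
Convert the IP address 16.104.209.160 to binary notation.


16 = 00010000
104 = 01101000
209 = 11010001
160 = 10100000
Binary: 00010000.01101000.11010001.10100000


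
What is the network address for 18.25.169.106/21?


IP:   00010010.00011001.10101001.01101010
Mask: 11111111.11111111.11111000.00000000
AND operation:
Net:  00010010.00011001.10101000.00000000
Network: 18.25.168.0/21


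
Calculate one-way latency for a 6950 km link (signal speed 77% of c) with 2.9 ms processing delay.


Speed = 0.77 * 3e5 km/s = 231000 km/s
Propagation delay = 6950 / 231000 = 0.0301 s = 30.0866 ms
Processing delay = 2.9 ms
Total one-way latency = 32.9866 ms


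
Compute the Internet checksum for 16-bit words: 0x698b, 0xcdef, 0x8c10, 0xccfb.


Sum all words (with carry folding):
+ 0x698b = 0x698b
+ 0xcdef = 0x377b
+ 0x8c10 = 0xc38b
+ 0xccfb = 0x9087
One's complement: ~0x9087
Checksum = 0x6f78


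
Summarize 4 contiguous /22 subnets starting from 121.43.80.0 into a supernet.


Original prefix: /22
Number of subnets: 4 = 2^2
New prefix = 22 - 2 = 20
Supernet: 121.43.80.0/20


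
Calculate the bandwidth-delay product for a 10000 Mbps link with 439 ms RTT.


BDP = bandwidth * RTT
= 10000 Mbps * 439 ms
= 10000 * 1e6 * 439 / 1000 bits
= 4390000000 bits
= 548750000 bytes
= 535888.6719 KB
BDP = 4390000000 bits (548750000 bytes)


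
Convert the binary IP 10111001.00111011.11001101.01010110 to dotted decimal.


10111001 = 185
00111011 = 59
11001101 = 205
01010110 = 86
IP: 185.59.205.86


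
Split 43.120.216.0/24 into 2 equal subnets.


New prefix = 24 + 1 = 25
Each subnet has 128 addresses
  43.120.216.0/25
  43.120.216.128/25
Subnets: 43.120.216.0/25, 43.120.216.128/25


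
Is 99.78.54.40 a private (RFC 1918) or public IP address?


RFC 1918 private ranges:
  10.0.0.0/8 (10.0.0.0 - 10.255.255.255)
  172.16.0.0/12 (172.16.0.0 - 172.31.255.255)
  192.168.0.0/16 (192.168.0.0 - 192.168.255.255)
Public (not in any RFC 1918 range)


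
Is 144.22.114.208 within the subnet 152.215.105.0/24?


Subnet network: 152.215.105.0
Test IP AND mask: 144.22.114.0
No, 144.22.114.208 is not in 152.215.105.0/24


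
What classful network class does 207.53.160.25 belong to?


First octet: 207
Binary: 11001111
110xxxxx -> Class C (192-223)
Class C, default mask 255.255.255.0 (/24)


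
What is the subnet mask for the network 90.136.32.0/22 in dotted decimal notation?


/22 means 22 network bits, 10 host bits
Binary: 11111111111111111111110000000000
Mask: 255.255.252.0


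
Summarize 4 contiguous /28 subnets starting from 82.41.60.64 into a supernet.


Original prefix: /28
Number of subnets: 4 = 2^2
New prefix = 28 - 2 = 26
Supernet: 82.41.60.64/26


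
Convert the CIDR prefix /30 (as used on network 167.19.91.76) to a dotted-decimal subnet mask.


/30 means 30 network bits, 2 host bits
Binary: 11111111111111111111111111111100
Mask: 255.255.255.252


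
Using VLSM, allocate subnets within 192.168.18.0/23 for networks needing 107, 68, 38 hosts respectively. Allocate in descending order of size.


107 hosts -> /25 (126 usable): 192.168.18.0/25
68 hosts -> /25 (126 usable): 192.168.18.128/25
38 hosts -> /26 (62 usable): 192.168.19.0/26
Allocation: 192.168.18.0/25 (107 hosts, 126 usable); 192.168.18.128/25 (68 hosts, 126 usable); 192.168.19.0/26 (38 hosts, 62 usable)


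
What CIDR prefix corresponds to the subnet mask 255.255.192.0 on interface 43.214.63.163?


Binary: 11111111.11111111.11000000.00000000
Count leading 1s
Prefix: /18


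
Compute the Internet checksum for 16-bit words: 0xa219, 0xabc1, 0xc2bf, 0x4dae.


Sum all words (with carry folding):
+ 0xa219 = 0xa219
+ 0xabc1 = 0x4ddb
+ 0xc2bf = 0x109b
+ 0x4dae = 0x5e49
One's complement: ~0x5e49
Checksum = 0xa1b6


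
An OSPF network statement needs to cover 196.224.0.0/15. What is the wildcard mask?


Subnet mask: 255.254.0.0
Wildcard = 255.255.255.255 - subnet mask
255 - 255 = 0
255 - 254 = 1
255 - 0 = 255
255 - 0 = 255
Wildcard: 0.1.255.255


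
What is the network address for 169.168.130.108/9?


IP:   10101001.10101000.10000010.01101100
Mask: 11111111.10000000.00000000.00000000
AND operation:
Net:  10101001.10000000.00000000.00000000
Network: 169.128.0.0/9


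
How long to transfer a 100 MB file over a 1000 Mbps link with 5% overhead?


Effective throughput = 1000 * (1 - 5/100) = 950 Mbps
File size in Mb = 100 * 8 = 800 Mb
Time = 800 / 950
Time = 0.8421 seconds


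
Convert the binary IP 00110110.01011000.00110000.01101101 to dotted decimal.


00110110 = 54
01011000 = 88
00110000 = 48
01101101 = 109
IP: 54.88.48.109


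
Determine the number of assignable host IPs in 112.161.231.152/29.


Host bits = 32 - 29 = 3
Total addresses = 2^3 = 8
Usable = total - 2 (network and broadcast)
Usable hosts: 6


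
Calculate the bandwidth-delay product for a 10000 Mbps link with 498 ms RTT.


BDP = bandwidth * RTT
= 10000 Mbps * 498 ms
= 10000 * 1e6 * 498 / 1000 bits
= 4980000000 bits
= 622500000 bytes
= 607910.1562 KB
BDP = 4980000000 bits (622500000 bytes)


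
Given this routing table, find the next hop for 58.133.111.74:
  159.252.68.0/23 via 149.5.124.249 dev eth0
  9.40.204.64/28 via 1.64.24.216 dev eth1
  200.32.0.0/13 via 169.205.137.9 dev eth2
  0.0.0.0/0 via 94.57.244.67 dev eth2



Longest prefix match for 58.133.111.74:
  /23 159.252.68.0: no
  /28 9.40.204.64: no
  /13 200.32.0.0: no
  /0 0.0.0.0: MATCH
Selected: next-hop 94.57.244.67 via eth2 (matched /0)


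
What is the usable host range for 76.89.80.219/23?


Network: 76.89.80.0
Broadcast: 76.89.81.255
First usable = network + 1
Last usable = broadcast - 1
Range: 76.89.80.1 to 76.89.81.254


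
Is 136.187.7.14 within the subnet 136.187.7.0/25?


Subnet network: 136.187.7.0
Test IP AND mask: 136.187.7.0
Yes, 136.187.7.14 is in 136.187.7.0/25


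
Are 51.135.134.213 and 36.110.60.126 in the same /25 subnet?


Mask: 255.255.255.128
51.135.134.213 AND mask = 51.135.134.128
36.110.60.126 AND mask = 36.110.60.0
No, different subnets (51.135.134.128 vs 36.110.60.0)


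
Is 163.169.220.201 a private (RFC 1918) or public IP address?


RFC 1918 private ranges:
  10.0.0.0/8 (10.0.0.0 - 10.255.255.255)
  172.16.0.0/12 (172.16.0.0 - 172.31.255.255)
  192.168.0.0/16 (192.168.0.0 - 192.168.255.255)
Public (not in any RFC 1918 range)


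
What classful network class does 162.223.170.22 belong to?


First octet: 162
Binary: 10100010
10xxxxxx -> Class B (128-191)
Class B, default mask 255.255.0.0 (/16)


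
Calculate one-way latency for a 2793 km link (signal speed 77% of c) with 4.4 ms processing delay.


Speed = 0.77 * 3e5 km/s = 231000 km/s
Propagation delay = 2793 / 231000 = 0.0121 s = 12.0909 ms
Processing delay = 4.4 ms
Total one-way latency = 16.4909 ms


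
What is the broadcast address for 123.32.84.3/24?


Network: 123.32.84.0/24
Host bits = 8
Set all host bits to 1:
Broadcast: 123.32.84.255


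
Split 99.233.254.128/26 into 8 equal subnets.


New prefix = 26 + 3 = 29
Each subnet has 8 addresses
  99.233.254.128/29
  99.233.254.136/29
  99.233.254.144/29
  99.233.254.152/29
  99.233.254.160/29
  99.233.254.168/29
  99.233.254.176/29
  99.233.254.184/29
Subnets: 99.233.254.128/29, 99.233.254.136/29, 99.233.254.144/29, 99.233.254.152/29, 99.233.254.160/29, 99.233.254.168/29, 99.233.254.176/29, 99.233.254.184/29


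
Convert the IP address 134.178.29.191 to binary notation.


134 = 10000110
178 = 10110010
29 = 00011101
191 = 10111111
Binary: 10000110.10110010.00011101.10111111


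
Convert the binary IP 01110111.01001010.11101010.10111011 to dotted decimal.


01110111 = 119
01001010 = 74
11101010 = 234
10111011 = 187
IP: 119.74.234.187


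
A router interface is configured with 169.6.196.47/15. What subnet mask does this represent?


/15 means 15 network bits, 17 host bits
Binary: 11111111111111100000000000000000
Mask: 255.254.0.0


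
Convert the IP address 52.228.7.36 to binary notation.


52 = 00110100
228 = 11100100
7 = 00000111
36 = 00100100
Binary: 00110100.11100100.00000111.00100100


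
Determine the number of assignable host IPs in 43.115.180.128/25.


Host bits = 32 - 25 = 7
Total addresses = 2^7 = 128
Usable = total - 2 (network and broadcast)
Usable hosts: 126


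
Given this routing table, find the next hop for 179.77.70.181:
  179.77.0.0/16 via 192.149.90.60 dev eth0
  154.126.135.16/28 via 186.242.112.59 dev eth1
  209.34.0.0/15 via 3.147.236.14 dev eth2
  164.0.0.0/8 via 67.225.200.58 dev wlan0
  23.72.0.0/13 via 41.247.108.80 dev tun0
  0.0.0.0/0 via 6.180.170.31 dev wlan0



Longest prefix match for 179.77.70.181:
  /16 179.77.0.0: MATCH
  /28 154.126.135.16: no
  /15 209.34.0.0: no
  /8 164.0.0.0: no
  /13 23.72.0.0: no
  /0 0.0.0.0: MATCH
Selected: next-hop 192.149.90.60 via eth0 (matched /16)


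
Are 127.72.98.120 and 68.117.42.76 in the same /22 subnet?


Mask: 255.255.252.0
127.72.98.120 AND mask = 127.72.96.0
68.117.42.76 AND mask = 68.117.40.0
No, different subnets (127.72.96.0 vs 68.117.40.0)


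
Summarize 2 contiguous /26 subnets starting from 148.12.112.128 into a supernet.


Original prefix: /26
Number of subnets: 2 = 2^1
New prefix = 26 - 1 = 25
Supernet: 148.12.112.128/25


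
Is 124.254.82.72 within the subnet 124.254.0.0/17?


Subnet network: 124.254.0.0
Test IP AND mask: 124.254.0.0
Yes, 124.254.82.72 is in 124.254.0.0/17


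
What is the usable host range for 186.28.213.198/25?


Network: 186.28.213.128
Broadcast: 186.28.213.255
First usable = network + 1
Last usable = broadcast - 1
Range: 186.28.213.129 to 186.28.213.254


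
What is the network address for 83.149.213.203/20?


IP:   01010011.10010101.11010101.11001011
Mask: 11111111.11111111.11110000.00000000
AND operation:
Net:  01010011.10010101.11010000.00000000
Network: 83.149.208.0/20


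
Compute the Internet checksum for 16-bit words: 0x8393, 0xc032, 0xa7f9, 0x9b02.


Sum all words (with carry folding):
+ 0x8393 = 0x8393
+ 0xc032 = 0x43c6
+ 0xa7f9 = 0xebbf
+ 0x9b02 = 0x86c2
One's complement: ~0x86c2
Checksum = 0x793d


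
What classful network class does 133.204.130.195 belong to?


First octet: 133
Binary: 10000101
10xxxxxx -> Class B (128-191)
Class B, default mask 255.255.0.0 (/16)


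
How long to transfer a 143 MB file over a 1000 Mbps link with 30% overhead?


Effective throughput = 1000 * (1 - 30/100) = 700 Mbps
File size in Mb = 143 * 8 = 1144 Mb
Time = 1144 / 700
Time = 1.6343 seconds


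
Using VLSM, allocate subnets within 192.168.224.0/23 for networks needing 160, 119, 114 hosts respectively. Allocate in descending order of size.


160 hosts -> /24 (254 usable): 192.168.224.0/24
119 hosts -> /25 (126 usable): 192.168.225.0/25
114 hosts -> /25 (126 usable): 192.168.225.128/25
Allocation: 192.168.224.0/24 (160 hosts, 254 usable); 192.168.225.0/25 (119 hosts, 126 usable); 192.168.225.128/25 (114 hosts, 126 usable)


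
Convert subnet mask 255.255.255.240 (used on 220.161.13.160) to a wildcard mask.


Subnet mask: 255.255.255.240
Wildcard = 255.255.255.255 - subnet mask
255 - 255 = 0
255 - 255 = 0
255 - 255 = 0
255 - 240 = 15
Wildcard: 0.0.0.15


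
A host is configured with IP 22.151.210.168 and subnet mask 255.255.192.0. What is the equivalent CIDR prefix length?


Binary: 11111111.11111111.11000000.00000000
Count leading 1s
Prefix: /18


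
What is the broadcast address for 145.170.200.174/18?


Network: 145.170.192.0/18
Host bits = 14
Set all host bits to 1:
Broadcast: 145.170.255.255


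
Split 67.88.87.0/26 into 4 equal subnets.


New prefix = 26 + 2 = 28
Each subnet has 16 addresses
  67.88.87.0/28
  67.88.87.16/28
  67.88.87.32/28
  67.88.87.48/28
Subnets: 67.88.87.0/28, 67.88.87.16/28, 67.88.87.32/28, 67.88.87.48/28


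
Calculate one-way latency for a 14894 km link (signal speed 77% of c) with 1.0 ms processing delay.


Speed = 0.77 * 3e5 km/s = 231000 km/s
Propagation delay = 14894 / 231000 = 0.0645 s = 64.4762 ms
Processing delay = 1.0 ms
Total one-way latency = 65.4762 ms


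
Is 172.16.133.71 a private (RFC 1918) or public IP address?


RFC 1918 private ranges:
  10.0.0.0/8 (10.0.0.0 - 10.255.255.255)
  172.16.0.0/12 (172.16.0.0 - 172.31.255.255)
  192.168.0.0/16 (192.168.0.0 - 192.168.255.255)
Private (in 172.16.0.0/12)


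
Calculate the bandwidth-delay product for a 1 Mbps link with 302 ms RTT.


BDP = bandwidth * RTT
= 1 Mbps * 302 ms
= 1 * 1e6 * 302 / 1000 bits
= 302000 bits
= 37750 bytes
= 36.8652 KB
BDP = 302000 bits (37750 bytes)


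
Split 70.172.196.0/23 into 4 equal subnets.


New prefix = 23 + 2 = 25
Each subnet has 128 addresses
  70.172.196.0/25
  70.172.196.128/25
  70.172.197.0/25
  70.172.197.128/25
Subnets: 70.172.196.0/25, 70.172.196.128/25, 70.172.197.0/25, 70.172.197.128/25


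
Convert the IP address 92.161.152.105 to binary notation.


92 = 01011100
161 = 10100001
152 = 10011000
105 = 01101001
Binary: 01011100.10100001.10011000.01101001


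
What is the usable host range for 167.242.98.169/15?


Network: 167.242.0.0
Broadcast: 167.243.255.255
First usable = network + 1
Last usable = broadcast - 1
Range: 167.242.0.1 to 167.243.255.254


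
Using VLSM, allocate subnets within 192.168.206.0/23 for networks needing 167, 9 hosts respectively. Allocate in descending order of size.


167 hosts -> /24 (254 usable): 192.168.206.0/24
9 hosts -> /28 (14 usable): 192.168.207.0/28
Allocation: 192.168.206.0/24 (167 hosts, 254 usable); 192.168.207.0/28 (9 hosts, 14 usable)


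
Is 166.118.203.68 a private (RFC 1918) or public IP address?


RFC 1918 private ranges:
  10.0.0.0/8 (10.0.0.0 - 10.255.255.255)
  172.16.0.0/12 (172.16.0.0 - 172.31.255.255)
  192.168.0.0/16 (192.168.0.0 - 192.168.255.255)
Public (not in any RFC 1918 range)


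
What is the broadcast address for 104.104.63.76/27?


Network: 104.104.63.64/27
Host bits = 5
Set all host bits to 1:
Broadcast: 104.104.63.95


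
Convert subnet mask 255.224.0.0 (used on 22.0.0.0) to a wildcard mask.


Subnet mask: 255.224.0.0
Wildcard = 255.255.255.255 - subnet mask
255 - 255 = 0
255 - 224 = 31
255 - 0 = 255
255 - 0 = 255
Wildcard: 0.31.255.255


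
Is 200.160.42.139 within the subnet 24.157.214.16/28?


Subnet network: 24.157.214.16
Test IP AND mask: 200.160.42.128
No, 200.160.42.139 is not in 24.157.214.16/28


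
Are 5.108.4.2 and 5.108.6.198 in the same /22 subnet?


Mask: 255.255.252.0
5.108.4.2 AND mask = 5.108.4.0
5.108.6.198 AND mask = 5.108.4.0
Yes, same subnet (5.108.4.0)


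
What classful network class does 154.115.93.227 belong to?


First octet: 154
Binary: 10011010
10xxxxxx -> Class B (128-191)
Class B, default mask 255.255.0.0 (/16)


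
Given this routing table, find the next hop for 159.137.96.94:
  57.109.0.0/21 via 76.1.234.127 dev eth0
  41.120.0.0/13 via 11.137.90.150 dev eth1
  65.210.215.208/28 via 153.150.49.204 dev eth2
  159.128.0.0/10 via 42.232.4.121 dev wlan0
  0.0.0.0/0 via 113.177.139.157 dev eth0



Longest prefix match for 159.137.96.94:
  /21 57.109.0.0: no
  /13 41.120.0.0: no
  /28 65.210.215.208: no
  /10 159.128.0.0: MATCH
  /0 0.0.0.0: MATCH
Selected: next-hop 42.232.4.121 via wlan0 (matched /10)


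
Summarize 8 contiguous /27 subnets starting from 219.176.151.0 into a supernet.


Original prefix: /27
Number of subnets: 8 = 2^3
New prefix = 27 - 3 = 24
Supernet: 219.176.151.0/24


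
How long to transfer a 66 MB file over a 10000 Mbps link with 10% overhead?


Effective throughput = 10000 * (1 - 10/100) = 9000 Mbps
File size in Mb = 66 * 8 = 528 Mb
Time = 528 / 9000
Time = 0.0587 seconds


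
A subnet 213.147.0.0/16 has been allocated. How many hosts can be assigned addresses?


Host bits = 32 - 16 = 16
Total addresses = 2^16 = 65536
Usable = total - 2 (network and broadcast)
Usable hosts: 65534


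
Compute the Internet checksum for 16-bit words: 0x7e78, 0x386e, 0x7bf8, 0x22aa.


Sum all words (with carry folding):
+ 0x7e78 = 0x7e78
+ 0x386e = 0xb6e6
+ 0x7bf8 = 0x32df
+ 0x22aa = 0x5589
One's complement: ~0x5589
Checksum = 0xaa76


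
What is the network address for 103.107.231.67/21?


IP:   01100111.01101011.11100111.01000011
Mask: 11111111.11111111.11111000.00000000
AND operation:
Net:  01100111.01101011.11100000.00000000
Network: 103.107.224.0/21


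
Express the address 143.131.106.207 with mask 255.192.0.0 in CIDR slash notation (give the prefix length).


Binary: 11111111.11000000.00000000.00000000
Count leading 1s
Prefix: /10


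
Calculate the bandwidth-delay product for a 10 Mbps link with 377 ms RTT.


BDP = bandwidth * RTT
= 10 Mbps * 377 ms
= 10 * 1e6 * 377 / 1000 bits
= 3770000 bits
= 471250 bytes
= 460.2051 KB
BDP = 3770000 bits (471250 bytes)


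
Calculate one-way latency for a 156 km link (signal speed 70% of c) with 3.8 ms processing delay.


Speed = 0.7 * 3e5 km/s = 210000 km/s
Propagation delay = 156 / 210000 = 0.0007 s = 0.7429 ms
Processing delay = 3.8 ms
Total one-way latency = 4.5429 ms


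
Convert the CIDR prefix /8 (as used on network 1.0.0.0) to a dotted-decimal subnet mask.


/8 means 8 network bits, 24 host bits
Binary: 11111111000000000000000000000000
Mask: 255.0.0.0


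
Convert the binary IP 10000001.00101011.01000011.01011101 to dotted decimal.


10000001 = 129
00101011 = 43
01000011 = 67
01011101 = 93
IP: 129.43.67.93


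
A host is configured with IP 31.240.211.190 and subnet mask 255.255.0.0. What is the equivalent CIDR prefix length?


Binary: 11111111.11111111.00000000.00000000
Count leading 1s
Prefix: /16


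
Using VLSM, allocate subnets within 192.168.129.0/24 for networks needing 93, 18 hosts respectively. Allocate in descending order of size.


93 hosts -> /25 (126 usable): 192.168.129.0/25
18 hosts -> /27 (30 usable): 192.168.129.128/27
Allocation: 192.168.129.0/25 (93 hosts, 126 usable); 192.168.129.128/27 (18 hosts, 30 usable)


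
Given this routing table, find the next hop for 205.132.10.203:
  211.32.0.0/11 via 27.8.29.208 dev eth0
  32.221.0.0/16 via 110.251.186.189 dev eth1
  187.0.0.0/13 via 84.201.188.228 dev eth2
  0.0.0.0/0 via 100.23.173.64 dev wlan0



Longest prefix match for 205.132.10.203:
  /11 211.32.0.0: no
  /16 32.221.0.0: no
  /13 187.0.0.0: no
  /0 0.0.0.0: MATCH
Selected: next-hop 100.23.173.64 via wlan0 (matched /0)


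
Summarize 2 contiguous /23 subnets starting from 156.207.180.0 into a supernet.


Original prefix: /23
Number of subnets: 2 = 2^1
New prefix = 23 - 1 = 22
Supernet: 156.207.180.0/22


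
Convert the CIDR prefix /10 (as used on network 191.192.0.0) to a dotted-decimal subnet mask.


/10 means 10 network bits, 22 host bits
Binary: 11111111110000000000000000000000
Mask: 255.192.0.0


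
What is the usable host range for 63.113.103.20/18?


Network: 63.113.64.0
Broadcast: 63.113.127.255
First usable = network + 1
Last usable = broadcast - 1
Range: 63.113.64.1 to 63.113.127.254


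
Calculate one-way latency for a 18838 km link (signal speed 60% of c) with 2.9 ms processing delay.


Speed = 0.6 * 3e5 km/s = 180000 km/s
Propagation delay = 18838 / 180000 = 0.1047 s = 104.6556 ms
Processing delay = 2.9 ms
Total one-way latency = 107.5556 ms


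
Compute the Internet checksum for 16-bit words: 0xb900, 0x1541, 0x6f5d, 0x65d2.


Sum all words (with carry folding):
+ 0xb900 = 0xb900
+ 0x1541 = 0xce41
+ 0x6f5d = 0x3d9f
+ 0x65d2 = 0xa371
One's complement: ~0xa371
Checksum = 0x5c8e


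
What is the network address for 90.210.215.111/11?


IP:   01011010.11010010.11010111.01101111
Mask: 11111111.11100000.00000000.00000000
AND operation:
Net:  01011010.11000000.00000000.00000000
Network: 90.192.0.0/11


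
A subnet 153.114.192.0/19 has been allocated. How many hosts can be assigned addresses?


Host bits = 32 - 19 = 13
Total addresses = 2^13 = 8192
Usable = total - 2 (network and broadcast)
Usable hosts: 8190


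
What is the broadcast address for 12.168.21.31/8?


Network: 12.0.0.0/8
Host bits = 24
Set all host bits to 1:
Broadcast: 12.255.255.255


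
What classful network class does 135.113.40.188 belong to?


First octet: 135
Binary: 10000111
10xxxxxx -> Class B (128-191)
Class B, default mask 255.255.0.0 (/16)


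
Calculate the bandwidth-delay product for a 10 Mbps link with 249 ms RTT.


BDP = bandwidth * RTT
= 10 Mbps * 249 ms
= 10 * 1e6 * 249 / 1000 bits
= 2490000 bits
= 311250 bytes
= 303.9551 KB
BDP = 2490000 bits (311250 bytes)


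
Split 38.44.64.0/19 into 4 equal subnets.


New prefix = 19 + 2 = 21
Each subnet has 2048 addresses
  38.44.64.0/21
  38.44.72.0/21
  38.44.80.0/21
  38.44.88.0/21
Subnets: 38.44.64.0/21, 38.44.72.0/21, 38.44.80.0/21, 38.44.88.0/21


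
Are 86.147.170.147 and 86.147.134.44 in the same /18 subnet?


Mask: 255.255.192.0
86.147.170.147 AND mask = 86.147.128.0
86.147.134.44 AND mask = 86.147.128.0
Yes, same subnet (86.147.128.0)


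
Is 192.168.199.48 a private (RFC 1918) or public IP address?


RFC 1918 private ranges:
  10.0.0.0/8 (10.0.0.0 - 10.255.255.255)
  172.16.0.0/12 (172.16.0.0 - 172.31.255.255)
  192.168.0.0/16 (192.168.0.0 - 192.168.255.255)
Private (in 192.168.0.0/16)


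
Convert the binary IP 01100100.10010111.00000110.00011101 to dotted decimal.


01100100 = 100
10010111 = 151
00000110 = 6
00011101 = 29
IP: 100.151.6.29


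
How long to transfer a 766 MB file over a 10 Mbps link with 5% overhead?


Effective throughput = 10 * (1 - 5/100) = 9.5 Mbps
File size in Mb = 766 * 8 = 6128 Mb
Time = 6128 / 9.5
Time = 645.0526 seconds


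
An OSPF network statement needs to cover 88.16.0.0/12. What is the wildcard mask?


Subnet mask: 255.240.0.0
Wildcard = 255.255.255.255 - subnet mask
255 - 255 = 0
255 - 240 = 15
255 - 0 = 255
255 - 0 = 255
Wildcard: 0.15.255.255


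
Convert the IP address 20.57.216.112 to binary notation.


20 = 00010100
57 = 00111001
216 = 11011000
112 = 01110000
Binary: 00010100.00111001.11011000.01110000


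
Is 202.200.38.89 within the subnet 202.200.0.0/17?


Subnet network: 202.200.0.0
Test IP AND mask: 202.200.0.0
Yes, 202.200.38.89 is in 202.200.0.0/17


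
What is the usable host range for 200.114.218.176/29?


Network: 200.114.218.176
Broadcast: 200.114.218.183
First usable = network + 1
Last usable = broadcast - 1
Range: 200.114.218.177 to 200.114.218.182


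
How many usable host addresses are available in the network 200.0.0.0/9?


Host bits = 32 - 9 = 23
Total addresses = 2^23 = 8388608
Usable = total - 2 (network and broadcast)
Usable hosts: 8388606


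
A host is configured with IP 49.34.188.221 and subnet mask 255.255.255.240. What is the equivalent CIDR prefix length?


Binary: 11111111.11111111.11111111.11110000
Count leading 1s
Prefix: /28


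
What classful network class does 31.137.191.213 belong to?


First octet: 31
Binary: 00011111
0xxxxxxx -> Class A (1-126)
Class A, default mask 255.0.0.0 (/8)


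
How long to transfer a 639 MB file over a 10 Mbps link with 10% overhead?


Effective throughput = 10 * (1 - 10/100) = 9 Mbps
File size in Mb = 639 * 8 = 5112 Mb
Time = 5112 / 9
Time = 568 seconds


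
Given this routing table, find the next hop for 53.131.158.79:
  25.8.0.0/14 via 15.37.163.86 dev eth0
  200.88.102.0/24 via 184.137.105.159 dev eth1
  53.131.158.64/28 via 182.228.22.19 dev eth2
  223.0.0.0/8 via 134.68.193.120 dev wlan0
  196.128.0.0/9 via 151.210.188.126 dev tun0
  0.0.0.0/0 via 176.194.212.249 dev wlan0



Longest prefix match for 53.131.158.79:
  /14 25.8.0.0: no
  /24 200.88.102.0: no
  /28 53.131.158.64: MATCH
  /8 223.0.0.0: no
  /9 196.128.0.0: no
  /0 0.0.0.0: MATCH
Selected: next-hop 182.228.22.19 via eth2 (matched /28)
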